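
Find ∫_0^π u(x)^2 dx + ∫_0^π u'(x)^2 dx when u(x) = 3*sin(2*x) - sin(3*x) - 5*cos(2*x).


||u||_{H^1(0,π)}^2 = 60 + 90*π

u'(x) = 10*sin(2*x) + 6*cos(2*x) - 3*cos(3*x).
Expand u² and (u')² and integrate term by term on (0, π), using: for integers n ≥ 1, ∫_0^π sin²(nx) dx = ∫_0^π cos²(nx) dx = π/2; for n ≠ n', ∫_0^π sin(nx)sin(n'x) dx = ∫_0^π cos(nx)cos(n'x) dx = 0; and by product-to-sum, ∫_0^π sin(nx)cos(n'x) dx = ½∫_0^π [sin((n+n')x) + sin((n−n')x)] dx, which is 0 when n+n' is even and 2n/(n²−n'²) when n+n' is odd (it need not vanish on (0, π)).
  u² squared terms: (-1)²·∫sin(3x)² dx = 1·π/2 = π/2;  (-5)²·∫cos(2x)² dx = 25·π/2 = 25*π/2;  (3)²·∫sin(2x)² dx = 9·π/2 = 9*π/2.
  u² cross terms: 2·(-1)·(-5)·∫sin(3x)·cos(2x) dx = 10·(6/5) = 12;  2·(-1)·(3)·∫sin(3x)·sin(2x) dx = -6·(0) = 0;  2·(-5)·(3)·∫cos(2x)·sin(2x) dx = -30·(0) = 0.
  So ∫_0^π u² dx = π/2 + 25*π/2 + 9*π/2 + 12 + 0 + 0 = 12 + 35*π/2.
  (u')² squared terms: (-3)²·∫cos(3x)² dx = 9·π/2 = 9*π/2;  (6)²·∫cos(2x)² dx = 36·π/2 = 18*π;  (10)²·∫sin(2x)² dx = 100·π/2 = 50*π.
  (u')² cross terms: 2·(-3)·(6)·∫cos(3x)·cos(2x) dx = -36·(0) = 0;  2·(-3)·(10)·∫cos(3x)·sin(2x) dx = -60·(-4/5) = 48;  2·(6)·(10)·∫cos(2x)·sin(2x) dx = 120·(0) = 0.
  So ∫_0^π (u')² dx = 9*π/2 + 18*π + 50*π + 0 + 48 + 0 = 48 + 145*π/2.
||u||_{H^1}^2 = (12 + 35*π/2) + (48 + 145*π/2) = 60 + 90*π.


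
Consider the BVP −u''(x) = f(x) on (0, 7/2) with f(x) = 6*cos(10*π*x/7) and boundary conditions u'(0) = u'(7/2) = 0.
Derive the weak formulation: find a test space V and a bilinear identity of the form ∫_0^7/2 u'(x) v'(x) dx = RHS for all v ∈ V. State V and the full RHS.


V = H^1(0, 7/2) (no boundary constraint on v; u is determined up to an additive constant); weak form: ∫_0^7/2 u'v' dx = ∫_0^7/2 (6*cos(10*π*x/7)) v dx for all v ∈ V.

Multiply both sides by a test function v and integrate from 0 to 7/2:
  ∫_0^7/2 −u''(x) v(x) dx = ∫_0^7/2 f(x) v(x) dx.
Integrate the LHS by parts once:
  ∫_0^7/2 −u'' v dx = −[u'(x) v(x)]_0^7/2 + ∫_0^7/2 u'(x) v'(x) dx.
Thus ∫_0^7/2 u'(x) v'(x) dx = ∫_0^7/2 f(x) v(x) dx + [u'(x) v(x)]_0^7/2.
Choose V so that boundary terms are either known or forced to vanish.
u has homogeneous Neumann: u'(0) = u'(7/2) = 0. So [u' v]_0^7/2 = 0·v(7/2) − 0·v(0) = 0 for any v; take V = H^1(0, 7/2).
Weak formulation: find u (satisfying any essential BC) such that ∫_0^7/2 u'(x) v'(x) dx = ∫_0^7/2 f v dx for all v ∈ V (homogeneous Neumann, so boundary terms vanish).
Substituting f(x) = 6*cos(10*π*x/7), the right-hand side is ∫_0^7/2 (6*cos(10*π*x/7)) v dx.
Compatibility check (pure Neumann): taking v ≡ 1 ∈ V gives 0 = ∫_0^7/2 f dx + (0) − (0), i.e. ∫_0^7/2 f dx must equal u'(0) − u'(7/2) = 0. Indeed ∫_0^7/2 (6*cos(10*π*x/7)) dx = 0, so the data are compatible. The solution is then unique only up to an additive constant (fix it e.g. by requiring ∫_0^7/2 u dx = 0).


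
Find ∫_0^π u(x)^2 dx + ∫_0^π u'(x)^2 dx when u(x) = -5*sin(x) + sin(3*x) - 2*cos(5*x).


||u||_{H^1(0,π)}^2 = 82*π

u'(x) = 10*sin(5*x) - 5*cos(x) + 3*cos(3*x).
Expand u² and (u')² and integrate term by term on (0, π), using: for integers n ≥ 1, ∫_0^π sin²(nx) dx = ∫_0^π cos²(nx) dx = π/2; for n ≠ n', ∫_0^π sin(nx)sin(n'x) dx = ∫_0^π cos(nx)cos(n'x) dx = 0; and by product-to-sum, ∫_0^π sin(nx)cos(n'x) dx = ½∫_0^π [sin((n+n')x) + sin((n−n')x)] dx, which is 0 when n+n' is even and 2n/(n²−n'²) when n+n' is odd (it need not vanish on (0, π)).
  u² squared terms: (-5)²·∫sin(x)² dx = 25·π/2 = 25*π/2;  (-2)²·∫cos(5x)² dx = 4·π/2 = 2*π;  (1)²·∫sin(3x)² dx = 1·π/2 = π/2.
  u² cross terms: 2·(-5)·(-2)·∫sin(x)·cos(5x) dx = 20·(0) = 0;  2·(-5)·(1)·∫sin(x)·sin(3x) dx = -10·(0) = 0;  2·(-2)·(1)·∫cos(5x)·sin(3x) dx = -4·(0) = 0.
  So ∫_0^π u² dx = 25*π/2 + 2*π + π/2 + 0 + 0 + 0 = 15*π.
  (u')² squared terms: (-5)²·∫cos(x)² dx = 25·π/2 = 25*π/2;  (3)²·∫cos(3x)² dx = 9·π/2 = 9*π/2;  (10)²·∫sin(5x)² dx = 100·π/2 = 50*π.
  (u')² cross terms: 2·(-5)·(3)·∫cos(x)·cos(3x) dx = -30·(0) = 0;  2·(-5)·(10)·∫cos(x)·sin(5x) dx = -100·(0) = 0;  2·(3)·(10)·∫cos(3x)·sin(5x) dx = 60·(0) = 0.
  So ∫_0^π (u')² dx = 25*π/2 + 9*π/2 + 50*π + 0 + 0 + 0 = 67*π.
||u||_{H^1}^2 = (15*π) + (67*π) = 82*π.


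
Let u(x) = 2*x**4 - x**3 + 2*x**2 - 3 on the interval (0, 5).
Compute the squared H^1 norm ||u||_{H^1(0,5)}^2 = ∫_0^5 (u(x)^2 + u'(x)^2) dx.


||u||_{H^1}^2 = 87575210/63

The H^1 norm (squared) on an interval (0, L) is
  ||u||_{H^1}^2 = ∫_0^L u(x)^2 dx + ∫_0^L u'(x)^2 dx.
Compute u'(x) = 8*x**3 - 3*x**2 + 4*x.
Then u(x)^2 = 4*x**8 - 4*x**7 + 9*x**6 - 4*x**5 - 8*x**4 + 6*x**3 - 12*x**2 + 9 and u'(x)^2 = 64*x**6 - 48*x**5 + 73*x**4 - 24*x**3 + 16*x**2.
Integrate each monomial from 0 to 5 using ∫_0^5 c·x^n dx = c·5^(n+1)/(n+1):
  ∫_0^5 u(x)^2 dx = ∫_0^5 (4*x^8 - 4*x^7 + 9*x^6 - 4*x^5 - 8*x^4 + 6*x^3 - 12*x^2 + 9) dx. Term by term:
    ∫_0^5 4*x^8 dx = 7812500/9;  ∫_0^5 -4*x^7 dx = -390625/2;  ∫_0^5 9*x^6 dx = 703125/7;
    ∫_0^5 -4*x^5 dx = -31250/3;  ∫_0^5 -8*x^4 dx = -5000;  ∫_0^5 6*x^3 dx = 1875/2;
    ∫_0^5 -12*x^2 dx = -500;  ∫_0^5 9 dx = 45.
  Sum: 7812500/9 − 390625/2 + 703125/7 − 31250/3 − 5000 + 1875/2 − 500 + 45 = 47770085/63.
  ∫_0^5 u'(x)^2 dx = ∫_0^5 (64*x^6 - 48*x^5 + 73*x^4 - 24*x^3 + 16*x^2) dx. Term by term:
    ∫_0^5 64*x^6 dx = 5000000/7;  ∫_0^5 -48*x^5 dx = -125000;  ∫_0^5 73*x^4 dx = 45625;
    ∫_0^5 -24*x^3 dx = -3750;  ∫_0^5 16*x^2 dx = 2000/3.
  Sum: 5000000/7 − 125000 + 45625 − 3750 + 2000/3 = 13268375/21.
Adding: ||u||_{H^1}^2 = 47770085/63 + 13268375/21 = 87575210/63.


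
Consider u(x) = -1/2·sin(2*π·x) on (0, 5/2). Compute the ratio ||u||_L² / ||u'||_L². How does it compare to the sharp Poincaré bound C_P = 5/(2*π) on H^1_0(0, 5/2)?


||u||_L² / ||u'||_L² = 1/(2*π) < C_P = 5/(2*π).

u(x) = -1/2·sin(2*π·x), so u'(x) = -π*cos(2*π*x).
Writing u(x) = A·sin(kπx/L) with A = -1/2 and k = 5, use ∫_0^L sin²(kπx/L) dx = L/2 and ∫_0^L cos²(kπx/L) dx = L/2.
u² = 1/4·sin²(2*π·x) and (u')² = π^2·cos²(2*π·x), and each of sin², cos² integrates to L/2 = 5/4 over (0, 5/2).
∫_0^5/2 u² dx = 5/16, so ||u||_L² = sqrt(5)/4.
∫_0^5/2 (u')² dx = 5*π^2/4, so ||u'||_L² = sqrt(5)*π/2.
Ratio ||u||_L² / ||u'||_L² = 1/(2*π).
Sharp Poincaré constant on H^1_0(0, 5/2) is C_P = L/π = 5/(2*π), achieved by sin(2*π/5·x).
This is the k = 5 harmonic; the ratio L/(kπ) is strictly less than C_P = L/π, consistent with the sharp inequality ||u||_L² ≤ C_P ||u'||_L².


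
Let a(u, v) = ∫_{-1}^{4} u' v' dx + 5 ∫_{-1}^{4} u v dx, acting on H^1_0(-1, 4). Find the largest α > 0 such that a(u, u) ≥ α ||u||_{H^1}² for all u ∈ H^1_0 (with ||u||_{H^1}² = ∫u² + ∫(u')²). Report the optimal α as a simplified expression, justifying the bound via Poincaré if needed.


α = 1

Coercivity of a(·,·) on H^1_0(-1, 4) means a(u, u) ≥ α ||u||_{H^1}² for every u ∈ H^1_0.
The interval has length L = 5, and Poincaré/coercivity depend only on L. Here a(u, u) = ∫(u')² + (5)·∫u².
Here c = 5 ≥ 1, so a(u,u) = ∫(u')² + c∫u² ≥ ∫(u')² + ∫u² = ||u||_{H^1}², i.e. α = 1 works. No larger α is possible: a(u,u) ≥ α||u||_{H^1}² means (1−α)∫(u')² ≥ (α−c)∫u², and for the modes u_n = sin(nπ(x−x₀)/L) (x₀ the left endpoint) one has ∫u_n²/∫(u_n')² = (L/(nπ))² → 0, so a(u_n,u_n)/||u_n||_{H^1}² → 1. Hence the optimal constant is α = 1.
Therefore α = 1.


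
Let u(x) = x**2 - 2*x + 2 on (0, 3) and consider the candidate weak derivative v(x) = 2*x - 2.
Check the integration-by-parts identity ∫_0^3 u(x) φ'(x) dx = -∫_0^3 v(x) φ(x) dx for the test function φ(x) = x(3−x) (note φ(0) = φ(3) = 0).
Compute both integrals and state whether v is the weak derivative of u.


LHS = -9/2, RHS = -9/2. Yes, v = u' weakly.

u(x) = x**2 - 2*x + 2, classical derivative u'(x) = 2*x - 2.
φ(x) = x(3−x), so φ'(x) = 3 - 2*x.
Note φ(0) = φ(3) = 0, so the boundary term u·φ vanishes.
LHS = ∫_0^3 u(x) φ'(x) dx = ∫_0^3 (-2*x^3 + 7*x^2 - 10*x + 6) dx. Term by term:
  ∫_0^3 -2*x^3 dx = -81/2;  ∫_0^3 7*x^2 dx = 63;  ∫_0^3 -10*x dx = -45;
  ∫_0^3 6 dx = 18.
Sum: -81/2 + 63 − 45 + 18 = -9/2.
So LHS = -9/2.
∫_0^3 v(x) φ(x) dx = ∫_0^3 (-2*x^3 + 8*x^2 - 6*x) dx. Term by term:
  ∫_0^3 -2*x^3 dx = -81/2;  ∫_0^3 8*x^2 dx = 72;  ∫_0^3 -6*x dx = -27.
Sum: -81/2 + 72 − 27 = 9/2.
So RHS = -∫_0^3 v(x) φ(x) dx = -9/2.
LHS = RHS, so the identity holds for this test φ.
Moreover u is smooth here and v(x) = u'(x) = 2*x - 2 pointwise, so the identity holds for every test function. Hence v is the weak derivative of u.


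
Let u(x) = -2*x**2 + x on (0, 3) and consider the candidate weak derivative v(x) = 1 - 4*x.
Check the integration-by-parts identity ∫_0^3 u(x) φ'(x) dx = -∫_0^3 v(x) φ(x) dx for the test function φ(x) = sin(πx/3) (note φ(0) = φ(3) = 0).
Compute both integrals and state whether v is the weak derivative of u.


LHS = 30/π, RHS = 30/π. Yes, v = u' weakly.

u(x) = -2*x**2 + x, classical derivative u'(x) = 1 - 4*x.
φ(x) = sin(πx/3), so φ'(x) = π*cos(π*x/3)/3.
Note φ(0) = φ(3) = 0, so the boundary term u·φ vanishes.
LHS = ∫_0^3 u(x) φ'(x) dx = ∫_0^3 (-2*π*x^2*cos(π*x/3)/3 + π*x*cos(π*x/3)/3) dx. Term by term:
  ∫_0^3 -2*π*x^2*cos(π*x/3)/3 dx = 36/π;  ∫_0^3 π*x*cos(π*x/3)/3 dx = -6/π.
Sum: 36/π − 6/π = 30/π.
So LHS = 30/π.
∫_0^3 v(x) φ(x) dx = ∫_0^3 (-4*x*sin(π*x/3) + sin(π*x/3)) dx. Term by term:
  ∫_0^3 -4*x*sin(π*x/3) dx = -36/π;  ∫_0^3 sin(π*x/3) dx = 6/π.
Sum: -36/π + 6/π = -30/π.
So RHS = -∫_0^3 v(x) φ(x) dx = 30/π.
LHS = RHS, so the identity holds for this test φ.
Moreover u is smooth here and v(x) = u'(x) = 1 - 4*x pointwise, so the identity holds for every test function. Hence v is the weak derivative of u.


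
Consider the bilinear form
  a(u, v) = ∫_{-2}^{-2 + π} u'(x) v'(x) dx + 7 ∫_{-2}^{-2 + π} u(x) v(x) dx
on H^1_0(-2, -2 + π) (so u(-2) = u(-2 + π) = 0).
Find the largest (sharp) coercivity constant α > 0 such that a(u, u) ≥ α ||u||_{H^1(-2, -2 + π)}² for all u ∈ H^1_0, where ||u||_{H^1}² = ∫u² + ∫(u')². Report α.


α = 1

Coercivity of a(·,·) on H^1_0(-2, -2 + π) means a(u, u) ≥ α ||u||_{H^1}² for every u ∈ H^1_0.
The interval has length L = π, and Poincaré/coercivity depend only on L. Here a(u, u) = ∫(u')² + (7)·∫u².
Here c = 7 ≥ 1, so a(u,u) = ∫(u')² + c∫u² ≥ ∫(u')² + ∫u² = ||u||_{H^1}², i.e. α = 1 works. No larger α is possible: a(u,u) ≥ α||u||_{H^1}² means (1−α)∫(u')² ≥ (α−c)∫u², and for the modes u_n = sin(nπ(x−x₀)/L) (x₀ the left endpoint) one has ∫u_n²/∫(u_n')² = (L/(nπ))² → 0, so a(u_n,u_n)/||u_n||_{H^1}² → 1. Hence the optimal constant is α = 1.
Therefore α = 1.


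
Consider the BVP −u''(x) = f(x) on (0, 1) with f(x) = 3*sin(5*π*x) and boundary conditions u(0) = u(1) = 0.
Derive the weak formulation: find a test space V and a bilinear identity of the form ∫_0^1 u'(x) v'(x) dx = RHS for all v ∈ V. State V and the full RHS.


V = H^1_0(0, 1) (so v(0) = v(1) = 0); weak form: ∫_0^1 u'v' dx = ∫_0^1 (3*sin(5*π*x)) v dx for all v ∈ V.

Multiply both sides by a test function v and integrate from 0 to 1:
  ∫_0^1 −u''(x) v(x) dx = ∫_0^1 f(x) v(x) dx.
Integrate the LHS by parts once:
  ∫_0^1 −u'' v dx = −[u'(x) v(x)]_0^1 + ∫_0^1 u'(x) v'(x) dx.
Thus ∫_0^1 u'(x) v'(x) dx = ∫_0^1 f(x) v(x) dx + [u'(x) v(x)]_0^1.
Choose V so that boundary terms are either known or forced to vanish.
u is Dirichlet: u(0) = u(1) = 0. Let V = H^1_0(0, 1); then v(0) = v(1) = 0, and [u' v]_0^1 = 0.
Weak formulation: find u (satisfying any essential BC) such that ∫_0^1 u'(x) v'(x) dx = ∫_0^1 f v dx for all v ∈ V.
Substituting f(x) = 3*sin(5*π*x), the right-hand side is ∫_0^1 (3*sin(5*π*x)) v dx.


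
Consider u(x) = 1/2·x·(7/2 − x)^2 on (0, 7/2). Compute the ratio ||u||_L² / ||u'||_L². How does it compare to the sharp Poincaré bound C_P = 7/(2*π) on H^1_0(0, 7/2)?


||u||_L² / ||u'||_L² = sqrt(14)/4 < C_P = 7/(2*π).

u(x) = 1/2·x·(7/2 − x)^2, so u'(x) = (2*x - 7)*(6*x - 7)/8.
u(x) = 1/2·x·(7/2 − x)^2 vanishes at x = 0 and x = 7/2, so u ∈ H^1_0(0, 7/2). Differentiate via the product rule and integrate the resulting polynomials term by term.
  ∫_0^7/2 u² dx = ∫_0^7/2 (x^6/4 - 7*x^5/2 + 147*x^4/8 - 343*x^3/8 + 2401*x^2/64) dx. Term by term:
    ∫_0^7/2 x^6/4 dx = 117649/512;  ∫_0^7/2 -7*x^5/2 dx = -823543/768;  ∫_0^7/2 147*x^4/8 dx = 2470629/1280;
    ∫_0^7/2 -343*x^3/8 dx = -823543/512;  ∫_0^7/2 2401*x^2/64 dx = 823543/1536.
  Sum: 117649/512 − 823543/768 + 2470629/1280 − 823543/512 + 823543/1536 = 117649/7680.
  ∫_0^7/2 (u')² dx = ∫_0^7/2 (9*x^4/4 - 21*x^3 + 539*x^2/8 - 343*x/4 + 2401/64) dx. Term by term:
    ∫_0^7/2 9*x^4/4 dx = 151263/640;  ∫_0^7/2 -21*x^3 dx = -50421/64;  ∫_0^7/2 539*x^2/8 dx = 184877/192;
    ∫_0^7/2 -343*x/4 dx = -16807/32;  ∫_0^7/2 2401/64 dx = 16807/128.
  Sum: 151263/640 − 50421/64 + 184877/192 − 16807/32 + 16807/128 = 16807/960.
∫_0^7/2 u² dx = 117649/7680, so ||u||_L² = 343*sqrt(30)/480.
∫_0^7/2 (u')² dx = 16807/960, so ||u'||_L² = 49*sqrt(105)/120.
Ratio ||u||_L² / ||u'||_L² = sqrt(14)/4.
Sharp Poincaré constant on H^1_0(0, 7/2) is C_P = L/π = 7/(2*π), achieved by sin(2*π/7·x).
A polynomial bump cannot attain the sharp Poincaré constant (only the first sine eigenfunction does), so the ratio is strictly less than C_P, consistent with ||u||_L² ≤ C_P ||u'||_L².


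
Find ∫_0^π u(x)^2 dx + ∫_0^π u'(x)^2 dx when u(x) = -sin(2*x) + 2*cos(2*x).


||u||_{H^1(0,π)}^2 = 25*π/2

u'(x) = -4*sin(2*x) - 2*cos(2*x).
Expand u² and (u')² and integrate term by term on (0, π), using: for integers n ≥ 1, ∫_0^π sin²(nx) dx = ∫_0^π cos²(nx) dx = π/2; for n ≠ n', ∫_0^π sin(nx)sin(n'x) dx = ∫_0^π cos(nx)cos(n'x) dx = 0; and by product-to-sum, ∫_0^π sin(nx)cos(n'x) dx = ½∫_0^π [sin((n+n')x) + sin((n−n')x)] dx, which is 0 when n+n' is even and 2n/(n²−n'²) when n+n' is odd (it need not vanish on (0, π)).
  u² squared terms: (-1)²·∫sin(2x)² dx = 1·π/2 = π/2;  (2)²·∫cos(2x)² dx = 4·π/2 = 2*π.
  u² cross terms: 2·(-1)·(2)·∫sin(2x)·cos(2x) dx = -4·(0) = 0.
  So ∫_0^π u² dx = π/2 + 2*π + 0 = 5*π/2.
  (u')² squared terms: (-4)²·∫sin(2x)² dx = 16·π/2 = 8*π;  (-2)²·∫cos(2x)² dx = 4·π/2 = 2*π.
  (u')² cross terms: 2·(-4)·(-2)·∫sin(2x)·cos(2x) dx = 16·(0) = 0.
  So ∫_0^π (u')² dx = 8*π + 2*π + 0 = 10*π.
||u||_{H^1}^2 = (5*π/2) + (10*π) = 25*π/2.


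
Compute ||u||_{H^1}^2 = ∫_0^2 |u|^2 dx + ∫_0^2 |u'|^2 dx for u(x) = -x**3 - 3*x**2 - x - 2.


||u||_{H^1}^2 = 12242/21

The H^1 norm (squared) on an interval (0, L) is
  ||u||_{H^1}^2 = ∫_0^L u(x)^2 dx + ∫_0^L u'(x)^2 dx.
Compute u'(x) = -3*x**2 - 6*x - 1.
Then u(x)^2 = x**6 + 6*x**5 + 11*x**4 + 10*x**3 + 13*x**2 + 4*x + 4 and u'(x)^2 = 9*x**4 + 36*x**3 + 42*x**2 + 12*x + 1.
Integrate each monomial from 0 to 2 using ∫_0^2 c·x^n dx = c·2^(n+1)/(n+1):
  ∫_0^2 u(x)^2 dx = ∫_0^2 (x^6 + 6*x^5 + 11*x^4 + 10*x^3 + 13*x^2 + 4*x + 4) dx. Term by term:
    ∫_0^2 x^6 dx = 128/7;  ∫_0^2 6*x^5 dx = 64;  ∫_0^2 11*x^4 dx = 352/5;
    ∫_0^2 10*x^3 dx = 40;  ∫_0^2 13*x^2 dx = 104/3;  ∫_0^2 4*x dx = 8;
    ∫_0^2 4 dx = 8.
  Sum: 128/7 + 64 + 352/5 + 40 + 104/3 + 8 + 8 = 25552/105.
  ∫_0^2 u'(x)^2 dx = ∫_0^2 (9*x^4 + 36*x^3 + 42*x^2 + 12*x + 1) dx. Term by term:
    ∫_0^2 9*x^4 dx = 288/5;  ∫_0^2 36*x^3 dx = 144;  ∫_0^2 42*x^2 dx = 112;
    ∫_0^2 12*x dx = 24;  ∫_0^2 1 dx = 2.
  Sum: 288/5 + 144 + 112 + 24 + 2 = 1698/5.
Adding: ||u||_{H^1}^2 = 25552/105 + 1698/5 = 12242/21.


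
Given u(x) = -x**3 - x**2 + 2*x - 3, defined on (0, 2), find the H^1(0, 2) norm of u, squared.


||u||_{H^1}^2 = 13162/105

The H^1 norm (squared) on an interval (0, L) is
  ||u||_{H^1}^2 = ∫_0^L u(x)^2 dx + ∫_0^L u'(x)^2 dx.
Compute u'(x) = -3*x**2 - 2*x + 2.
Then u(x)^2 = x**6 + 2*x**5 - 3*x**4 + 2*x**3 + 10*x**2 - 12*x + 9 and u'(x)^2 = 9*x**4 + 12*x**3 - 8*x**2 - 8*x + 4.
Integrate each monomial from 0 to 2 using ∫_0^2 c·x^n dx = c·2^(n+1)/(n+1):
  ∫_0^2 u(x)^2 dx = ∫_0^2 (x^6 + 2*x^5 - 3*x^4 + 2*x^3 + 10*x^2 - 12*x + 9) dx. Term by term:
    ∫_0^2 x^6 dx = 128/7;  ∫_0^2 2*x^5 dx = 64/3;  ∫_0^2 -3*x^4 dx = -96/5;
    ∫_0^2 2*x^3 dx = 8;  ∫_0^2 10*x^2 dx = 80/3;  ∫_0^2 -12*x dx = -24;
    ∫_0^2 9 dx = 18.
  Sum: 128/7 + 64/3 − 96/5 + 8 + 80/3 − 24 + 18 = 1718/35.
  ∫_0^2 u'(x)^2 dx = ∫_0^2 (9*x^4 + 12*x^3 - 8*x^2 - 8*x + 4) dx. Term by term:
    ∫_0^2 9*x^4 dx = 288/5;  ∫_0^2 12*x^3 dx = 48;  ∫_0^2 -8*x^2 dx = -64/3;
    ∫_0^2 -8*x dx = -16;  ∫_0^2 4 dx = 8.
  Sum: 288/5 + 48 − 64/3 − 16 + 8 = 1144/15.
Adding: ||u||_{H^1}^2 = 1718/35 + 1144/15 = 13162/105.


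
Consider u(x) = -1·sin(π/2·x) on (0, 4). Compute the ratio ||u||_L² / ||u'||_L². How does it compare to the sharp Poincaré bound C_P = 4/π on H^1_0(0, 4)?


||u||_L² / ||u'||_L² = 2/π < C_P = 4/π.

u(x) = -1·sin(π/2·x), so u'(x) = -π*cos(π*x/2)/2.
Writing u(x) = A·sin(kπx/L) with A = -1 and k = 2, use ∫_0^L sin²(kπx/L) dx = L/2 and ∫_0^L cos²(kπx/L) dx = L/2.
u² = 1·sin²(π/2·x) and (u')² = π^2/4·cos²(π/2·x), and each of sin², cos² integrates to L/2 = 2 over (0, 4).
∫_0^4 u² dx = 2, so ||u||_L² = sqrt(2).
∫_0^4 (u')² dx = π^2/2, so ||u'||_L² = sqrt(2)*π/2.
Ratio ||u||_L² / ||u'||_L² = 2/π.
Sharp Poincaré constant on H^1_0(0, 4) is C_P = L/π = 4/π, achieved by sin(π/4·x).
This is the k = 2 harmonic; the ratio L/(kπ) is strictly less than C_P = L/π, consistent with the sharp inequality ||u||_L² ≤ C_P ||u'||_L².


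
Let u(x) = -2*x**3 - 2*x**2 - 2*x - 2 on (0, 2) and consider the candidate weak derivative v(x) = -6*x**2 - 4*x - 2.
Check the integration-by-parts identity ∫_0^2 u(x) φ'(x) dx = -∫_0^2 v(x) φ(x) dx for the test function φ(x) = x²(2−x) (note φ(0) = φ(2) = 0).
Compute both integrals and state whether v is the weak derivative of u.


LHS = 328/15, RHS = 328/15. Yes, v = u' weakly.

u(x) = -2*x**3 - 2*x**2 - 2*x - 2, classical derivative u'(x) = -6*x**2 - 4*x - 2.
φ(x) = x²(2−x), so φ'(x) = x*(4 - 3*x).
Note φ(0) = φ(2) = 0, so the boundary term u·φ vanishes.
LHS = ∫_0^2 u(x) φ'(x) dx = ∫_0^2 (6*x^5 - 2*x^4 - 2*x^3 - 2*x^2 - 8*x) dx. Term by term:
  ∫_0^2 6*x^5 dx = 64;  ∫_0^2 -2*x^4 dx = -64/5;  ∫_0^2 -2*x^3 dx = -8;
  ∫_0^2 -2*x^2 dx = -16/3;  ∫_0^2 -8*x dx = -16.
Sum: 64 − 64/5 − 8 − 16/3 − 16 = 328/15.
So LHS = 328/15.
∫_0^2 v(x) φ(x) dx = ∫_0^2 (6*x^5 - 8*x^4 - 6*x^3 - 4*x^2) dx. Term by term:
  ∫_0^2 6*x^5 dx = 64;  ∫_0^2 -8*x^4 dx = -256/5;  ∫_0^2 -6*x^3 dx = -24;
  ∫_0^2 -4*x^2 dx = -32/3.
Sum: 64 − 256/5 − 24 − 32/3 = -328/15.
So RHS = -∫_0^2 v(x) φ(x) dx = 328/15.
LHS = RHS, so the identity holds for this test φ.
Moreover u is smooth here and v(x) = u'(x) = -6*x**2 - 4*x - 2 pointwise, so the identity holds for every test function. Hence v is the weak derivative of u.


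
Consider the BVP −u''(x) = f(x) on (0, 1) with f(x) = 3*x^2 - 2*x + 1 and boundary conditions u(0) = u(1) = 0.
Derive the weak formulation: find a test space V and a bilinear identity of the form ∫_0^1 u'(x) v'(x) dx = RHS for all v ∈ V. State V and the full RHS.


V = H^1_0(0, 1) (so v(0) = v(1) = 0); weak form: ∫_0^1 u'v' dx = ∫_0^1 (3*x^2 - 2*x + 1) v dx for all v ∈ V.

Multiply both sides by a test function v and integrate from 0 to 1:
  ∫_0^1 −u''(x) v(x) dx = ∫_0^1 f(x) v(x) dx.
Integrate the LHS by parts once:
  ∫_0^1 −u'' v dx = −[u'(x) v(x)]_0^1 + ∫_0^1 u'(x) v'(x) dx.
Thus ∫_0^1 u'(x) v'(x) dx = ∫_0^1 f(x) v(x) dx + [u'(x) v(x)]_0^1.
Choose V so that boundary terms are either known or forced to vanish.
u is Dirichlet: u(0) = u(1) = 0. Let V = H^1_0(0, 1); then v(0) = v(1) = 0, and [u' v]_0^1 = 0.
Weak formulation: find u (satisfying any essential BC) such that ∫_0^1 u'(x) v'(x) dx = ∫_0^1 f v dx for all v ∈ V.
Substituting f(x) = 3*x^2 - 2*x + 1, the right-hand side is ∫_0^1 (3*x^2 - 2*x + 1) v dx.


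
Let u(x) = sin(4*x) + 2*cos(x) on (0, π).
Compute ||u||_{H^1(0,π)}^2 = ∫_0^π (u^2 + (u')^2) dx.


||u||_{H^1(0,π)}^2 = 64/15 + 25*π/2

u'(x) = -2*sin(x) + 4*cos(4*x).
Expand u² and (u')² and integrate term by term on (0, π), using: for integers n ≥ 1, ∫_0^π sin²(nx) dx = ∫_0^π cos²(nx) dx = π/2; for n ≠ n', ∫_0^π sin(nx)sin(n'x) dx = ∫_0^π cos(nx)cos(n'x) dx = 0; and by product-to-sum, ∫_0^π sin(nx)cos(n'x) dx = ½∫_0^π [sin((n+n')x) + sin((n−n')x)] dx, which is 0 when n+n' is even and 2n/(n²−n'²) when n+n' is odd (it need not vanish on (0, π)).
  u² squared terms: (2)²·∫cos(x)² dx = 4·π/2 = 2*π;  (1)²·∫sin(4x)² dx = 1·π/2 = π/2.
  u² cross terms: 2·(2)·(1)·∫cos(x)·sin(4x) dx = 4·(8/15) = 32/15.
  So ∫_0^π u² dx = 2*π + π/2 + 32/15 = 32/15 + 5*π/2.
  (u')² squared terms: (-2)²·∫sin(x)² dx = 4·π/2 = 2*π;  (4)²·∫cos(4x)² dx = 16·π/2 = 8*π.
  (u')² cross terms: 2·(-2)·(4)·∫sin(x)·cos(4x) dx = -16·(-2/15) = 32/15.
  So ∫_0^π (u')² dx = 2*π + 8*π + 32/15 = 32/15 + 10*π.
||u||_{H^1}^2 = (32/15 + 5*π/2) + (32/15 + 10*π) = 64/15 + 25*π/2.


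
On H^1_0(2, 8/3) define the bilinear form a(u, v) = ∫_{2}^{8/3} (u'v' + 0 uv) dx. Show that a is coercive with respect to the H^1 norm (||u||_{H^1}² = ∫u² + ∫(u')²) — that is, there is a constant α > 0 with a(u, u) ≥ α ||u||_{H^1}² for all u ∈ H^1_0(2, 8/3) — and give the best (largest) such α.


α = 9*π^2/(4 + 9*π^2)

Coercivity of a(·,·) on H^1_0(2, 8/3) means a(u, u) ≥ α ||u||_{H^1}² for every u ∈ H^1_0.
The interval has length L = 2/3, and Poincaré/coercivity depend only on L. Here a(u, u) = ∫(u')² + (0)·∫u².
Here c = 0, so a(u,u) = ∫(u')² alone. The condition a(u,u) ≥ α||u||_{H^1}² reads (1−α)∫(u')² ≥ (α−c)∫u². Any admissible α is ≤ 1 (rapidly oscillating u have ∫u²/∫(u')² → 0), and α = 1 would force 0 ≥ (1−c)∫u², impossible since c < 1; so 1−α > 0. By the sharp Poincaré inequality on H^1_0 of an interval of length L, ∫(u')² ≥ (π/L)²∫u² with equality for the first sine mode sin(π(x−x₀)/L) (x₀ the left endpoint), so the inequality holds for all u iff (1−α)(π/L)² ≥ α − c, i.e. α ≤ ((π/L)² + c)/((π/L)² + 1) = (1 + c(L/π)²)/(1 + (L/π)²). (Direct route, valid since c ≤ 0: Poincaré gives c∫u² ≥ c(L/π)²∫(u')², so a(u,u) ≥ (1 + c(L/π)²)∫(u')², while ||u||_{H^1}² ≤ (1 + (L/π)²)∫(u')²; dividing yields the same α.) With (π/L)² = 9*π^2/4 and c = 0, the largest admissible constant is α = ((π/L)² + c)/((π/L)² + 1).
Simplifying, α = 9*π^2/(4 + 9*π^2).


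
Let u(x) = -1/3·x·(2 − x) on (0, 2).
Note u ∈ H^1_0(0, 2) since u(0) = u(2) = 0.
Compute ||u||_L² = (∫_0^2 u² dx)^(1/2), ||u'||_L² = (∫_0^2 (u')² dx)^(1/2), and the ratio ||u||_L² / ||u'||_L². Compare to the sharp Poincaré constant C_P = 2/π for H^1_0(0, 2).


||u||_L² / ||u'||_L² = sqrt(10)/5 < C_P = 2/π.

u(x) = -1/3·x·(2 − x), so u'(x) = 2*x/3 - 2/3.
u(x) = -1/3·x·(2 − x) vanishes at x = 0 and x = 2, so u ∈ H^1_0(0, 2). Differentiate via the product rule and integrate the resulting polynomials term by term.
  ∫_0^2 u² dx = ∫_0^2 (x^4/9 - 4*x^3/9 + 4*x^2/9) dx. Term by term:
    ∫_0^2 x^4/9 dx = 32/45;  ∫_0^2 -4*x^3/9 dx = -16/9;  ∫_0^2 4*x^2/9 dx = 32/27.
  Sum: 32/45 − 16/9 + 32/27 = 16/135.
  ∫_0^2 (u')² dx = ∫_0^2 (4*x^2/9 - 8*x/9 + 4/9) dx. Term by term:
    ∫_0^2 4*x^2/9 dx = 32/27;  ∫_0^2 -8*x/9 dx = -16/9;  ∫_0^2 4/9 dx = 8/9.
  Sum: 32/27 − 16/9 + 8/9 = 8/27.
∫_0^2 u² dx = 16/135, so ||u||_L² = 4*sqrt(15)/45.
∫_0^2 (u')² dx = 8/27, so ||u'||_L² = 2*sqrt(6)/9.
Ratio ||u||_L² / ||u'||_L² = sqrt(10)/5.
Sharp Poincaré constant on H^1_0(0, 2) is C_P = L/π = 2/π, achieved by sin(π/2·x).
A polynomial bump cannot attain the sharp Poincaré constant (only the first sine eigenfunction does), so the ratio is strictly less than C_P, consistent with ||u||_L² ≤ C_P ||u'||_L².


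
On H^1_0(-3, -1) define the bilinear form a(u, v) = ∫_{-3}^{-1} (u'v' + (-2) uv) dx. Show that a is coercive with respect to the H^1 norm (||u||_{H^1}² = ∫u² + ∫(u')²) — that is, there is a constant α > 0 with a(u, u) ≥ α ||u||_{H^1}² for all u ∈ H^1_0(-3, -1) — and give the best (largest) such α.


α = (-8 + π^2)/(4 + π^2)

Coercivity of a(·,·) on H^1_0(-3, -1) means a(u, u) ≥ α ||u||_{H^1}² for every u ∈ H^1_0.
The interval has length L = 2, and Poincaré/coercivity depend only on L. Here a(u, u) = ∫(u')² + (-2)·∫u².
Here c = -2 < 0 with |c| < (π/L)² = π^2/4, so coercivity still holds. The condition a(u,u) ≥ α||u||_{H^1}² reads (1−α)∫(u')² ≥ (α−c)∫u². Any admissible α is ≤ 1 (rapidly oscillating u have ∫u²/∫(u')² → 0), and α = 1 would force 0 ≥ (1−c)∫u², impossible since c < 1; so 1−α > 0. By the sharp Poincaré inequality on H^1_0 of an interval of length L, ∫(u')² ≥ (π/L)²∫u² with equality for the first sine mode sin(π(x−x₀)/L) (x₀ the left endpoint), so the inequality holds for all u iff (1−α)(π/L)² ≥ α − c, i.e. α ≤ ((π/L)² + c)/((π/L)² + 1) = (1 + c(L/π)²)/(1 + (L/π)²). (Direct route, valid since c ≤ 0: Poincaré gives c∫u² ≥ c(L/π)²∫(u')², so a(u,u) ≥ (1 + c(L/π)²)∫(u')², while ||u||_{H^1}² ≤ (1 + (L/π)²)∫(u')²; dividing yields the same α.) With (π/L)² = π^2/4 and c = -2, the largest admissible constant is α = ((π/L)² + c)/((π/L)² + 1).
Simplifying, α = (-8 + π^2)/(4 + π^2).


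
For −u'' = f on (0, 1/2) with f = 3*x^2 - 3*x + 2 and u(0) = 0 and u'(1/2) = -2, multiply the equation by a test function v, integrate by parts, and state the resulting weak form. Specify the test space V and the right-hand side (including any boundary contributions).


V = {v ∈ H^1(0, 1/2) : v(0) = 0} (test functions vanish at x = 0 where u is specified); weak form: ∫_0^1/2 u'v' dx = ∫_0^1/2 (3*x^2 - 3*x + 2) v dx − 2·v(1/2) for all v ∈ V.

Multiply both sides by a test function v and integrate from 0 to 1/2:
  ∫_0^1/2 −u''(x) v(x) dx = ∫_0^1/2 f(x) v(x) dx.
Integrate the LHS by parts once:
  ∫_0^1/2 −u'' v dx = −[u'(x) v(x)]_0^1/2 + ∫_0^1/2 u'(x) v'(x) dx.
Thus ∫_0^1/2 u'(x) v'(x) dx = ∫_0^1/2 f(x) v(x) dx + [u'(x) v(x)]_0^1/2.
Choose V so that boundary terms are either known or forced to vanish.
Mixed BC: u(0) = 0 (Dirichlet) and u'(1/2) = -2 (Neumann). Define V = {v ∈ H^1(0, 1/2) : v(0) = 0}. Then [u' v]_0^1/2 = u'(1/2)·v(1/2) − u'(0)·0 = − 2·v(1/2).
Weak formulation: find u (satisfying any essential BC) such that ∫_0^1/2 u'(x) v'(x) dx = ∫_0^1/2 f v dx − 2·v(1/2) for all v ∈ V (Dirichlet at 0 absorbed into V; Neumann datum at x = 1/2 contributes the boundary term).
Substituting f(x) = 3*x^2 - 3*x + 2, the right-hand side is ∫_0^1/2 (3*x^2 - 3*x + 2) v dx − 2·v(1/2).


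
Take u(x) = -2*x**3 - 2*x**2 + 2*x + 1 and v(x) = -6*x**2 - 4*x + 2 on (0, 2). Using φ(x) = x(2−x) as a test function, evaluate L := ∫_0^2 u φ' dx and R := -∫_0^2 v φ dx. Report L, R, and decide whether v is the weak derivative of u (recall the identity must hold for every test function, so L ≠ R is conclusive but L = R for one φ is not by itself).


LHS = 184/15, RHS = 184/15. Yes, v = u' weakly.

u(x) = -2*x**3 - 2*x**2 + 2*x + 1, classical derivative u'(x) = -6*x**2 - 4*x + 2.
φ(x) = x(2−x), so φ'(x) = 2 - 2*x.
Note φ(0) = φ(2) = 0, so the boundary term u·φ vanishes.
LHS = ∫_0^2 u(x) φ'(x) dx = ∫_0^2 (4*x^4 - 8*x^2 + 2*x + 2) dx. Term by term:
  ∫_0^2 4*x^4 dx = 128/5;  ∫_0^2 -8*x^2 dx = -64/3;  ∫_0^2 2*x dx = 4;
  ∫_0^2 2 dx = 4.
Sum: 128/5 − 64/3 + 4 + 4 = 184/15.
So LHS = 184/15.
∫_0^2 v(x) φ(x) dx = ∫_0^2 (6*x^4 - 8*x^3 - 10*x^2 + 4*x) dx. Term by term:
  ∫_0^2 6*x^4 dx = 192/5;  ∫_0^2 -8*x^3 dx = -32;  ∫_0^2 -10*x^2 dx = -80/3;
  ∫_0^2 4*x dx = 8.
Sum: 192/5 − 32 − 80/3 + 8 = -184/15.
So RHS = -∫_0^2 v(x) φ(x) dx = 184/15.
LHS = RHS, so the identity holds for this test φ.
Moreover u is smooth here and v(x) = u'(x) = -6*x**2 - 4*x + 2 pointwise, so the identity holds for every test function. Hence v is the weak derivative of u.


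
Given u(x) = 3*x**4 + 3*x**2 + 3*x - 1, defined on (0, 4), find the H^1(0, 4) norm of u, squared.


||u||_{H^1}^2 = 24170376/35

The H^1 norm (squared) on an interval (0, L) is
  ||u||_{H^1}^2 = ∫_0^L u(x)^2 dx + ∫_0^L u'(x)^2 dx.
Compute u'(x) = 12*x**3 + 6*x + 3.
Then u(x)^2 = 9*x**8 + 18*x**6 + 18*x**5 + 3*x**4 + 18*x**3 + 3*x**2 - 6*x + 1 and u'(x)^2 = 144*x**6 + 144*x**4 + 72*x**3 + 36*x**2 + 36*x + 9.
Integrate each monomial from 0 to 4 using ∫_0^4 c·x^n dx = c·4^(n+1)/(n+1):
  ∫_0^4 u(x)^2 dx = ∫_0^4 (9*x^8 + 18*x^6 + 18*x^5 + 3*x^4 + 18*x^3 + 3*x^2 - 6*x + 1) dx. Term by term:
    ∫_0^4 9*x^8 dx = 262144;  ∫_0^4 18*x^6 dx = 294912/7;  ∫_0^4 18*x^5 dx = 12288;
    ∫_0^4 3*x^4 dx = 3072/5;  ∫_0^4 18*x^3 dx = 1152;  ∫_0^4 3*x^2 dx = 64;
    ∫_0^4 -6*x dx = -48;  ∫_0^4 1 dx = 4.
  Sum: 262144 + 294912/7 + 12288 + 3072/5 + 1152 + 64 − 48 + 4 = 11142204/35.
  ∫_0^4 u'(x)^2 dx = ∫_0^4 (144*x^6 + 144*x^4 + 72*x^3 + 36*x^2 + 36*x + 9) dx. Term by term:
    ∫_0^4 144*x^6 dx = 2359296/7;  ∫_0^4 144*x^4 dx = 147456/5;  ∫_0^4 72*x^3 dx = 4608;
    ∫_0^4 36*x^2 dx = 768;  ∫_0^4 36*x dx = 288;  ∫_0^4 9 dx = 36.
  Sum: 2359296/7 + 147456/5 + 4608 + 768 + 288 + 36 = 13028172/35.
Adding: ||u||_{H^1}^2 = 11142204/35 + 13028172/35 = 24170376/35.


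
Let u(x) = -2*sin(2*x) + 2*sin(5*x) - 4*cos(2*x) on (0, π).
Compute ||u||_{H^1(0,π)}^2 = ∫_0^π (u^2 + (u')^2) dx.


||u||_{H^1(0,π)}^2 = -800/21 + 102*π

u'(x) = 8*sin(2*x) - 4*cos(2*x) + 10*cos(5*x).
Expand u² and (u')² and integrate term by term on (0, π), using: for integers n ≥ 1, ∫_0^π sin²(nx) dx = ∫_0^π cos²(nx) dx = π/2; for n ≠ n', ∫_0^π sin(nx)sin(n'x) dx = ∫_0^π cos(nx)cos(n'x) dx = 0; and by product-to-sum, ∫_0^π sin(nx)cos(n'x) dx = ½∫_0^π [sin((n+n')x) + sin((n−n')x)] dx, which is 0 when n+n' is even and 2n/(n²−n'²) when n+n' is odd (it need not vanish on (0, π)).
  u² squared terms: (-4)²·∫cos(2x)² dx = 16·π/2 = 8*π;  (-2)²·∫sin(2x)² dx = 4·π/2 = 2*π;  (2)²·∫sin(5x)² dx = 4·π/2 = 2*π.
  u² cross terms: 2·(-4)·(-2)·∫cos(2x)·sin(2x) dx = 16·(0) = 0;  2·(-4)·(2)·∫cos(2x)·sin(5x) dx = -16·(10/21) = -160/21;  2·(-2)·(2)·∫sin(2x)·sin(5x) dx = -8·(0) = 0.
  So ∫_0^π u² dx = 8*π + 2*π + 2*π + 0 − 160/21 + 0 = -160/21 + 12*π.
  (u')² squared terms: (-4)²·∫cos(2x)² dx = 16·π/2 = 8*π;  (8)²·∫sin(2x)² dx = 64·π/2 = 32*π;  (10)²·∫cos(5x)² dx = 100·π/2 = 50*π.
  (u')² cross terms: 2·(-4)·(8)·∫cos(2x)·sin(2x) dx = -64·(0) = 0;  2·(-4)·(10)·∫cos(2x)·cos(5x) dx = -80·(0) = 0;  2·(8)·(10)·∫sin(2x)·cos(5x) dx = 160·(-4/21) = -640/21.
  So ∫_0^π (u')² dx = 8*π + 32*π + 50*π + 0 + 0 − 640/21 = -640/21 + 90*π.
||u||_{H^1}^2 = (-160/21 + 12*π) + (-640/21 + 90*π) = -800/21 + 102*π.


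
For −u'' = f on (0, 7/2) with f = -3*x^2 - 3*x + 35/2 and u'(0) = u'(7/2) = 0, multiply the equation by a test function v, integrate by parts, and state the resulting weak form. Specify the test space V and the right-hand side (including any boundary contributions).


V = H^1(0, 7/2) (no boundary constraint on v; u is determined up to an additive constant); weak form: ∫_0^7/2 u'v' dx = ∫_0^7/2 (-3*x^2 - 3*x + 35/2) v dx for all v ∈ V.

Multiply both sides by a test function v and integrate from 0 to 7/2:
  ∫_0^7/2 −u''(x) v(x) dx = ∫_0^7/2 f(x) v(x) dx.
Integrate the LHS by parts once:
  ∫_0^7/2 −u'' v dx = −[u'(x) v(x)]_0^7/2 + ∫_0^7/2 u'(x) v'(x) dx.
Thus ∫_0^7/2 u'(x) v'(x) dx = ∫_0^7/2 f(x) v(x) dx + [u'(x) v(x)]_0^7/2.
Choose V so that boundary terms are either known or forced to vanish.
u has homogeneous Neumann: u'(0) = u'(7/2) = 0. So [u' v]_0^7/2 = 0·v(7/2) − 0·v(0) = 0 for any v; take V = H^1(0, 7/2).
Weak formulation: find u (satisfying any essential BC) such that ∫_0^7/2 u'(x) v'(x) dx = ∫_0^7/2 f v dx for all v ∈ V (homogeneous Neumann, so boundary terms vanish).
Substituting f(x) = -3*x^2 - 3*x + 35/2, the right-hand side is ∫_0^7/2 (-3*x^2 - 3*x + 35/2) v dx.
Compatibility check (pure Neumann): taking v ≡ 1 ∈ V gives 0 = ∫_0^7/2 f dx + (0) − (0), i.e. ∫_0^7/2 f dx must equal u'(0) − u'(7/2) = 0. Indeed ∫_0^7/2 (-3*x^2 - 3*x + 35/2) dx = 0, so the data are compatible. The solution is then unique only up to an additive constant (fix it e.g. by requiring ∫_0^7/2 u dx = 0).


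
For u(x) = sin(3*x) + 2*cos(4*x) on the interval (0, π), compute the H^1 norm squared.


||u||_{H^1(0,π)}^2 = -408/7 + 39*π

u'(x) = -8*sin(4*x) + 3*cos(3*x).
Expand u² and (u')² and integrate term by term on (0, π), using: for integers n ≥ 1, ∫_0^π sin²(nx) dx = ∫_0^π cos²(nx) dx = π/2; for n ≠ n', ∫_0^π sin(nx)sin(n'x) dx = ∫_0^π cos(nx)cos(n'x) dx = 0; and by product-to-sum, ∫_0^π sin(nx)cos(n'x) dx = ½∫_0^π [sin((n+n')x) + sin((n−n')x)] dx, which is 0 when n+n' is even and 2n/(n²−n'²) when n+n' is odd (it need not vanish on (0, π)).
  u² squared terms: (2)²·∫cos(4x)² dx = 4·π/2 = 2*π;  (1)²·∫sin(3x)² dx = 1·π/2 = π/2.
  u² cross terms: 2·(2)·(1)·∫cos(4x)·sin(3x) dx = 4·(-6/7) = -24/7.
  So ∫_0^π u² dx = 2*π + π/2 − 24/7 = -24/7 + 5*π/2.
  (u')² squared terms: (-8)²·∫sin(4x)² dx = 64·π/2 = 32*π;  (3)²·∫cos(3x)² dx = 9·π/2 = 9*π/2.
  (u')² cross terms: 2·(-8)·(3)·∫sin(4x)·cos(3x) dx = -48·(8/7) = -384/7.
  So ∫_0^π (u')² dx = 32*π + 9*π/2 − 384/7 = -384/7 + 73*π/2.
||u||_{H^1}^2 = (-24/7 + 5*π/2) + (-384/7 + 73*π/2) = -408/7 + 39*π.


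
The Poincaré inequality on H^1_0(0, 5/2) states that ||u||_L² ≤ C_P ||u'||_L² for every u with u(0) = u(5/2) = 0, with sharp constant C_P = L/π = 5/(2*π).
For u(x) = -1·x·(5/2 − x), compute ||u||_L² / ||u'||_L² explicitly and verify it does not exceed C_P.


||u||_L² / ||u'||_L² = sqrt(10)/4 < C_P = 5/(2*π).

u(x) = -1·x·(5/2 − x), so u'(x) = 2*x - 5/2.
u(x) = -1·x·(5/2 − x) vanishes at x = 0 and x = 5/2, so u ∈ H^1_0(0, 5/2). Differentiate via the product rule and integrate the resulting polynomials term by term.
  ∫_0^5/2 u² dx = ∫_0^5/2 (x^4 - 5*x^3 + 25*x^2/4) dx. Term by term:
    ∫_0^5/2 x^4 dx = 625/32;  ∫_0^5/2 -5*x^3 dx = -3125/64;  ∫_0^5/2 25*x^2/4 dx = 3125/96.
  Sum: 625/32 − 3125/64 + 3125/96 = 625/192.
  ∫_0^5/2 (u')² dx = ∫_0^5/2 (4*x^2 - 10*x + 25/4) dx. Term by term:
    ∫_0^5/2 4*x^2 dx = 125/6;  ∫_0^5/2 -10*x dx = -125/4;  ∫_0^5/2 25/4 dx = 125/8.
  Sum: 125/6 − 125/4 + 125/8 = 125/24.
∫_0^5/2 u² dx = 625/192, so ||u||_L² = 25*sqrt(3)/24.
∫_0^5/2 (u')² dx = 125/24, so ||u'||_L² = 5*sqrt(30)/12.
Ratio ||u||_L² / ||u'||_L² = sqrt(10)/4.
Sharp Poincaré constant on H^1_0(0, 5/2) is C_P = L/π = 5/(2*π), achieved by sin(2*π/5·x).
A polynomial bump cannot attain the sharp Poincaré constant (only the first sine eigenfunction does), so the ratio is strictly less than C_P, consistent with ||u||_L² ≤ C_P ||u'||_L².


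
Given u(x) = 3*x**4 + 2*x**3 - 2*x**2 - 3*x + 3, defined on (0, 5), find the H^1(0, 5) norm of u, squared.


||u||_{H^1}^2 = 181321055/42

The H^1 norm (squared) on an interval (0, L) is
  ||u||_{H^1}^2 = ∫_0^L u(x)^2 dx + ∫_0^L u'(x)^2 dx.
Compute u'(x) = 12*x**3 + 6*x**2 - 4*x - 3.
Then u(x)^2 = 9*x**8 + 12*x**7 - 8*x**6 - 26*x**5 + 10*x**4 + 24*x**3 - 3*x**2 - 18*x + 9 and u'(x)^2 = 144*x**6 + 144*x**5 - 60*x**4 - 120*x**3 - 20*x**2 + 24*x + 9.
Integrate each monomial from 0 to 5 using ∫_0^5 c·x^n dx = c·5^(n+1)/(n+1):
  ∫_0^5 u(x)^2 dx = ∫_0^5 (9*x^8 + 12*x^7 - 8*x^6 - 26*x^5 + 10*x^4 + 24*x^3 - 3*x^2 - 18*x + 9) dx. Term by term:
    ∫_0^5 9*x^8 dx = 1953125;  ∫_0^5 12*x^7 dx = 1171875/2;  ∫_0^5 -8*x^6 dx = -625000/7;
    ∫_0^5 -26*x^5 dx = -203125/3;  ∫_0^5 10*x^4 dx = 6250;  ∫_0^5 24*x^3 dx = 3750;
    ∫_0^5 -3*x^2 dx = -125;  ∫_0^5 -18*x dx = -225;  ∫_0^5 9 dx = 45.
  Sum: 1953125 + 1171875/2 − 625000/7 − 203125/3 + 6250 + 3750 − 125 − 225 + 45 = 100454065/42.
  ∫_0^5 u'(x)^2 dx = ∫_0^5 (144*x^6 + 144*x^5 - 60*x^4 - 120*x^3 - 20*x^2 + 24*x + 9) dx. Term by term:
    ∫_0^5 144*x^6 dx = 11250000/7;  ∫_0^5 144*x^5 dx = 375000;  ∫_0^5 -60*x^4 dx = -37500;
    ∫_0^5 -120*x^3 dx = -18750;  ∫_0^5 -20*x^2 dx = -2500/3;  ∫_0^5 24*x dx = 300;
    ∫_0^5 9 dx = 45.
  Sum: 11250000/7 + 375000 − 37500 − 18750 − 2500/3 + 300 + 45 = 40433495/21.
Adding: ||u||_{H^1}^2 = 100454065/42 + 40433495/21 = 181321055/42.


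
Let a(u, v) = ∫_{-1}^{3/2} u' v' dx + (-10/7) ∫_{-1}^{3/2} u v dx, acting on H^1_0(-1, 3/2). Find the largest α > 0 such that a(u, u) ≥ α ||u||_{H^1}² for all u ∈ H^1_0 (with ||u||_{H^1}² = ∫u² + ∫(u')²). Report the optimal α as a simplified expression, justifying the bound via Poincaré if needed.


α = 2*(-125 + 14*π^2)/(7*(25 + 4*π^2))

Coercivity of a(·,·) on H^1_0(-1, 3/2) means a(u, u) ≥ α ||u||_{H^1}² for every u ∈ H^1_0.
The interval has length L = 5/2, and Poincaré/coercivity depend only on L. Here a(u, u) = ∫(u')² + (-10/7)·∫u².
Here c = -10/7 < 0 with |c| < (π/L)² = 4*π^2/25, so coercivity still holds. The condition a(u,u) ≥ α||u||_{H^1}² reads (1−α)∫(u')² ≥ (α−c)∫u². Any admissible α is ≤ 1 (rapidly oscillating u have ∫u²/∫(u')² → 0), and α = 1 would force 0 ≥ (1−c)∫u², impossible since c < 1; so 1−α > 0. By the sharp Poincaré inequality on H^1_0 of an interval of length L, ∫(u')² ≥ (π/L)²∫u² with equality for the first sine mode sin(π(x−x₀)/L) (x₀ the left endpoint), so the inequality holds for all u iff (1−α)(π/L)² ≥ α − c, i.e. α ≤ ((π/L)² + c)/((π/L)² + 1) = (1 + c(L/π)²)/(1 + (L/π)²). (Direct route, valid since c ≤ 0: Poincaré gives c∫u² ≥ c(L/π)²∫(u')², so a(u,u) ≥ (1 + c(L/π)²)∫(u')², while ||u||_{H^1}² ≤ (1 + (L/π)²)∫(u')²; dividing yields the same α.) With (π/L)² = 4*π^2/25 and c = -10/7, the largest admissible constant is α = ((π/L)² + c)/((π/L)² + 1).
Simplifying, α = 2*(-125 + 14*π^2)/(7*(25 + 4*π^2)).


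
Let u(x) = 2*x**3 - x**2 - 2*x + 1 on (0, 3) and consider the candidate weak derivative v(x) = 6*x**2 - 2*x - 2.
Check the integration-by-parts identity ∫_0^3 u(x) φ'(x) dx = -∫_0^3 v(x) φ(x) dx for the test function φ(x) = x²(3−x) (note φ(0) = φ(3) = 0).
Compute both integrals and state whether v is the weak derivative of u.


LHS = -108, RHS = -108. Yes, v = u' weakly.

u(x) = 2*x**3 - x**2 - 2*x + 1, classical derivative u'(x) = 6*x**2 - 2*x - 2.
φ(x) = x²(3−x), so φ'(x) = 3*x*(2 - x).
Note φ(0) = φ(3) = 0, so the boundary term u·φ vanishes.
LHS = ∫_0^3 u(x) φ'(x) dx = ∫_0^3 (-6*x^5 + 15*x^4 - 15*x^2 + 6*x) dx. Term by term:
  ∫_0^3 -6*x^5 dx = -729;  ∫_0^3 15*x^4 dx = 729;  ∫_0^3 -15*x^2 dx = -135;
  ∫_0^3 6*x dx = 27.
Sum: -729 + 729 − 135 + 27 = -108.
So LHS = -108.
∫_0^3 v(x) φ(x) dx = ∫_0^3 (-6*x^5 + 20*x^4 - 4*x^3 - 6*x^2) dx. Term by term:
  ∫_0^3 -6*x^5 dx = -729;  ∫_0^3 20*x^4 dx = 972;  ∫_0^3 -4*x^3 dx = -81;
  ∫_0^3 -6*x^2 dx = -54.
Sum: -729 + 972 − 81 − 54 = 108.
So RHS = -∫_0^3 v(x) φ(x) dx = -108.
LHS = RHS, so the identity holds for this test φ.
Moreover u is smooth here and v(x) = u'(x) = 6*x**2 - 2*x - 2 pointwise, so the identity holds for every test function. Hence v is the weak derivative of u.


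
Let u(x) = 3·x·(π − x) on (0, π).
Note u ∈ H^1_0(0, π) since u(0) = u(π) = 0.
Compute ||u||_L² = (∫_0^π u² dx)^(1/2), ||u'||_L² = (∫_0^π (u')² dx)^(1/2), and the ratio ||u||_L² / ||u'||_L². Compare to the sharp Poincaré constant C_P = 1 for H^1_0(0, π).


||u||_L² / ||u'||_L² = sqrt(10)*π/10 < C_P = 1.

u(x) = 3·x·(π − x), so u'(x) = -6*x + 3*π.
u(x) = 3·x·(π − x) vanishes at x = 0 and x = π, so u ∈ H^1_0(0, π). Differentiate via the product rule and integrate the resulting polynomials term by term.
  ∫_0^π u² dx = ∫_0^π (9*x^4 - 18*π*x^3 + 9*π^2*x^2) dx. Term by term:
    ∫_0^π 9*x^4 dx = 9*π^5/5;  ∫_0^π -18*π*x^3 dx = -9*π^5/2;  ∫_0^π 9*π^2*x^2 dx = 3*π^5.
  Sum: 9*π^5/5 − 9*π^5/2 + 3*π^5 = 3*π^5/10.
  ∫_0^π (u')² dx = ∫_0^π (36*x^2 - 36*π*x + 9*π^2) dx. Term by term:
    ∫_0^π 36*x^2 dx = 12*π^3;  ∫_0^π -36*π*x dx = -18*π^3;  ∫_0^π 9*π^2 dx = 9*π^3.
  Sum: 12*π^3 − 18*π^3 + 9*π^3 = 3*π^3.
∫_0^π u² dx = 3*π^5/10, so ||u||_L² = sqrt(30)*π^(5/2)/10.
∫_0^π (u')² dx = 3*π^3, so ||u'||_L² = sqrt(3)*π^(3/2).
Ratio ||u||_L² / ||u'||_L² = sqrt(10)*π/10.
Sharp Poincaré constant on H^1_0(0, π) is C_P = L/π = 1, achieved by sin(x).
A polynomial bump cannot attain the sharp Poincaré constant (only the first sine eigenfunction does), so the ratio is strictly less than C_P, consistent with ||u||_L² ≤ C_P ||u'||_L².
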